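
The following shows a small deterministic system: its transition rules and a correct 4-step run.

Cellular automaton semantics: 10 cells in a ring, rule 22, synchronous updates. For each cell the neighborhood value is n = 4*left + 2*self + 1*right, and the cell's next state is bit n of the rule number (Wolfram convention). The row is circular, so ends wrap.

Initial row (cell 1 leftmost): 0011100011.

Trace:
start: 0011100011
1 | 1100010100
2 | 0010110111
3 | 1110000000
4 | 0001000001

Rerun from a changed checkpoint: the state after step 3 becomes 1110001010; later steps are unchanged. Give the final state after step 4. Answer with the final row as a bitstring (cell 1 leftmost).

state after step 3 := 1110001010
4 | 0001011010

0001011010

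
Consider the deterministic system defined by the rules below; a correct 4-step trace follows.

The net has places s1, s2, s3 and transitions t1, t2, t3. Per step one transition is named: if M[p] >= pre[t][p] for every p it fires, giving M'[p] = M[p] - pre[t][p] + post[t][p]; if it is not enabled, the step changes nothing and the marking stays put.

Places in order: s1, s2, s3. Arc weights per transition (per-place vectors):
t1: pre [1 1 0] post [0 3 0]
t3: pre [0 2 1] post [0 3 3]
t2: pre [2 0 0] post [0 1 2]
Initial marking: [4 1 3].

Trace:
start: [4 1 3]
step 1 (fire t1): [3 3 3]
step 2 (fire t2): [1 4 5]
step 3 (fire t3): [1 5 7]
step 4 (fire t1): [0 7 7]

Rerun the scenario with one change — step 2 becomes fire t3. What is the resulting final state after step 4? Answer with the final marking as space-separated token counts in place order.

(re-executing from step 2 with the substitution; state before step 2: [3 3 3])
step 2 (fire t3): [3 4 5]
step 3 (fire t3): [3 5 7]
step 4 (fire t1): [2 7 7]

2 7 7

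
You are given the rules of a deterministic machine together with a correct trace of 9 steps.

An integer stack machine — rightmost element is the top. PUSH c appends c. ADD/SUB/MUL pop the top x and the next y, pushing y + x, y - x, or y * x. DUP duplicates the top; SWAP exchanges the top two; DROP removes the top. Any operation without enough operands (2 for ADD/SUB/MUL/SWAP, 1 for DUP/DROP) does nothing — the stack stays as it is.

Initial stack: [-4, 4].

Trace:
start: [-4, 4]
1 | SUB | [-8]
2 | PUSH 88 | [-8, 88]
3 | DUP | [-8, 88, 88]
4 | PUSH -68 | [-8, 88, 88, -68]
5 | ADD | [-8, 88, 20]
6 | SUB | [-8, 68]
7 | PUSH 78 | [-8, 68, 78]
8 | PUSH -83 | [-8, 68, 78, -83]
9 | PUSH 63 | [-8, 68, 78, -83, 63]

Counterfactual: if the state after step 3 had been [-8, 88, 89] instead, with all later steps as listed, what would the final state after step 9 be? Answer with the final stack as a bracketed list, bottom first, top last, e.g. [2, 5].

state after step 3 := [-8, 88, 89]
4 | PUSH -68 | [-8, 88, 89, -68]
5 | ADD | [-8, 88, 21]
6 | SUB | [-8, 67]
7 | PUSH 78 | [-8, 67, 78]
8 | PUSH -83 | [-8, 67, 78, -83]
9 | PUSH 63 | [-8, 67, 78, -83, 63]

[-8, 67, 78, -83, 63]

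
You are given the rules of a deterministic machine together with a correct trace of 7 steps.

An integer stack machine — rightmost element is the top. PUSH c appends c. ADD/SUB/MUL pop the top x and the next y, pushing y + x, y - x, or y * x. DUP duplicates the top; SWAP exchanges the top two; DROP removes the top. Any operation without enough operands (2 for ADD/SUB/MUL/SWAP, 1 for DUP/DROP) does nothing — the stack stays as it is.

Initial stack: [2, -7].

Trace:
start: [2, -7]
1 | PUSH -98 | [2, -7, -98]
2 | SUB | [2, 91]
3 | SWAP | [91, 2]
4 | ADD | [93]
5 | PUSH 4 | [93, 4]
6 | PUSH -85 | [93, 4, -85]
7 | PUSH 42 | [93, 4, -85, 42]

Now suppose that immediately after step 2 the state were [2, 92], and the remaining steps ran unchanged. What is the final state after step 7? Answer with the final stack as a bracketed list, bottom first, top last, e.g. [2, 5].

[94, 4, -85, 42]

state after step 2 := [2, 92]
3 | SWAP | [92, 2]
4 | ADD | [94]
5 | PUSH 4 | [94, 4]
6 | PUSH -85 | [94, 4, -85]
7 | PUSH 42 | [94, 4, -85, 42]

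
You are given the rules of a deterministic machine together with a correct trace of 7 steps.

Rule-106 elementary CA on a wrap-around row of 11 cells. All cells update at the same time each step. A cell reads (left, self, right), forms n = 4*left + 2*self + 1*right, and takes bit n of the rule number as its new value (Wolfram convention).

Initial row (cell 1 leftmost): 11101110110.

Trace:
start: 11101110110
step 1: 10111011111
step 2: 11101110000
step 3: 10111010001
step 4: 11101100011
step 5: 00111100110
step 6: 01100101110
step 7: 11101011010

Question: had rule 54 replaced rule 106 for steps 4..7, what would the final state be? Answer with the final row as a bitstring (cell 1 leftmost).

(re-executing steps 4..7 under rule 54; state before step 4: 10111010001)
step 4: 01000111010
step 5: 11101000111
step 6: 00011101000
step 7: 00100011100

00100011100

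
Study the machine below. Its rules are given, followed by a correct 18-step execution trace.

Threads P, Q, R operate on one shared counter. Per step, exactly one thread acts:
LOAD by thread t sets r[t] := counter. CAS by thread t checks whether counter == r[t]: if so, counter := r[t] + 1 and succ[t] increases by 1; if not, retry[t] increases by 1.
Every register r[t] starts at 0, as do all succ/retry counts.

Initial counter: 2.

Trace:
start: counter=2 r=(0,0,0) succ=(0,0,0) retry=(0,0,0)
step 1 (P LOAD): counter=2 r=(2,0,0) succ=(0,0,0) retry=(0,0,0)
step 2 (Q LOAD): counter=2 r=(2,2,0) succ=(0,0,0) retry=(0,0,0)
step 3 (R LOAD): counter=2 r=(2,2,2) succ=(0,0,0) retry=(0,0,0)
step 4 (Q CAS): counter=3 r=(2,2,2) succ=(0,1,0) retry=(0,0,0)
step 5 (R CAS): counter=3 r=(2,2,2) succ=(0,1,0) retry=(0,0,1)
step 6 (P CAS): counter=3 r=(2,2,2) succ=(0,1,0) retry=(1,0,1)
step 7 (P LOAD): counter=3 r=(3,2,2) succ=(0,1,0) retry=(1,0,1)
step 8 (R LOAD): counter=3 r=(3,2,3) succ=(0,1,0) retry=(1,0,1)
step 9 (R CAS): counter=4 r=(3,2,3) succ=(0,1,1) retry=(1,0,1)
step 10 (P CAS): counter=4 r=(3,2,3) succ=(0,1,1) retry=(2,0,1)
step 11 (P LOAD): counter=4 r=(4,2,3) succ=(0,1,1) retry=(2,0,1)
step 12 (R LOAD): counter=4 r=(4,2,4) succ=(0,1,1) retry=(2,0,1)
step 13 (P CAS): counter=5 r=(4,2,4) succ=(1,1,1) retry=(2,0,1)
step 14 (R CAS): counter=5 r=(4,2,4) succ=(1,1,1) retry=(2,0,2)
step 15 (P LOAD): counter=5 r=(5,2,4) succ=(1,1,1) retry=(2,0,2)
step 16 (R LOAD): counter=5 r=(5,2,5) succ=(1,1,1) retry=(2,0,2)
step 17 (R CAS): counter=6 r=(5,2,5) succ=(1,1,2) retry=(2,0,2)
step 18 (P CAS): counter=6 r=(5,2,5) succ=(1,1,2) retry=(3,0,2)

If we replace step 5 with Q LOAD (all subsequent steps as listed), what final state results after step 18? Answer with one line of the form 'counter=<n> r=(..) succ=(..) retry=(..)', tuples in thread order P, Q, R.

counter=6 r=(5,3,5) succ=(1,1,2) retry=(3,0,1)

(re-executing from step 5 with the substitution; state before step 5: counter=3 r=(2,2,2) succ=(0,1,0) retry=(0,0,0))
step 5 (Q LOAD): counter=3 r=(2,3,2) succ=(0,1,0) retry=(0,0,0)
step 6 (P CAS): counter=3 r=(2,3,2) succ=(0,1,0) retry=(1,0,0)
step 7 (P LOAD): counter=3 r=(3,3,2) succ=(0,1,0) retry=(1,0,0)
step 8 (R LOAD): counter=3 r=(3,3,3) succ=(0,1,0) retry=(1,0,0)
step 9 (R CAS): counter=4 r=(3,3,3) succ=(0,1,1) retry=(1,0,0)
step 10 (P CAS): counter=4 r=(3,3,3) succ=(0,1,1) retry=(2,0,0)
step 11 (P LOAD): counter=4 r=(4,3,3) succ=(0,1,1) retry=(2,0,0)
step 12 (R LOAD): counter=4 r=(4,3,4) succ=(0,1,1) retry=(2,0,0)
step 13 (P CAS): counter=5 r=(4,3,4) succ=(1,1,1) retry=(2,0,0)
step 14 (R CAS): counter=5 r=(4,3,4) succ=(1,1,1) retry=(2,0,1)
step 15 (P LOAD): counter=5 r=(5,3,4) succ=(1,1,1) retry=(2,0,1)
step 16 (R LOAD): counter=5 r=(5,3,5) succ=(1,1,1) retry=(2,0,1)
step 17 (R CAS): counter=6 r=(5,3,5) succ=(1,1,2) retry=(2,0,1)
step 18 (P CAS): counter=6 r=(5,3,5) succ=(1,1,2) retry=(3,0,1)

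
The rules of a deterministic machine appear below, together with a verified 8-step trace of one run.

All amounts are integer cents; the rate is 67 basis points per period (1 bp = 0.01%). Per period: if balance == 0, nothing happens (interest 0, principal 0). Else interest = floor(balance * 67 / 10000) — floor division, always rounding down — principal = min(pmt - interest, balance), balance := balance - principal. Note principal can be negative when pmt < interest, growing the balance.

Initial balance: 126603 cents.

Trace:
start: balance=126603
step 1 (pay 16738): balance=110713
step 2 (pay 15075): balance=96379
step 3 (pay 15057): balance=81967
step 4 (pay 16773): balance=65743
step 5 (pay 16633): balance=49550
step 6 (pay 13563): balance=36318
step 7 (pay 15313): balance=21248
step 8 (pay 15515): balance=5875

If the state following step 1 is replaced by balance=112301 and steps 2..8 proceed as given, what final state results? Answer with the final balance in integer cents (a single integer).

7539

state after step 1 := balance=112301
step 2 (pay 15075): balance=97978
step 3 (pay 15057): balance=83577
step 4 (pay 16773): balance=67363
step 5 (pay 16633): balance=51181
step 6 (pay 13563): balance=37960
step 7 (pay 15313): balance=22901
step 8 (pay 15515): balance=7539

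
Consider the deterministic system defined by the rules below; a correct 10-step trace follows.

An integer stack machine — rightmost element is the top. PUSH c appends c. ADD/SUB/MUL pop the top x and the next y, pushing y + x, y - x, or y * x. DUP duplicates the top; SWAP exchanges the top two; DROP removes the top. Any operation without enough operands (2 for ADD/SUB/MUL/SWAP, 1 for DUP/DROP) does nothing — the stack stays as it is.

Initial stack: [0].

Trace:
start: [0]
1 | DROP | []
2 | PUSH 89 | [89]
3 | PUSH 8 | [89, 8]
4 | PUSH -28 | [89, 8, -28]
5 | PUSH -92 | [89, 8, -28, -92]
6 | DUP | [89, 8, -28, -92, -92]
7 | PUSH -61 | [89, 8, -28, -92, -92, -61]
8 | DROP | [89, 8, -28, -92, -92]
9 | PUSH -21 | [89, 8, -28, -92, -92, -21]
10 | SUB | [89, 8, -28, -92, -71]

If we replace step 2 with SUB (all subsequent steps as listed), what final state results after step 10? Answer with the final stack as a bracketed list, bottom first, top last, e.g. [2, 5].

(re-executing from step 2 with the substitution; state before step 2: [])
2 | SUB | []
3 | PUSH 8 | [8]
4 | PUSH -28 | [8, -28]
5 | PUSH -92 | [8, -28, -92]
6 | DUP | [8, -28, -92, -92]
7 | PUSH -61 | [8, -28, -92, -92, -61]
8 | DROP | [8, -28, -92, -92]
9 | PUSH -21 | [8, -28, -92, -92, -21]
10 | SUB | [8, -28, -92, -71]

[8, -28, -92, -71]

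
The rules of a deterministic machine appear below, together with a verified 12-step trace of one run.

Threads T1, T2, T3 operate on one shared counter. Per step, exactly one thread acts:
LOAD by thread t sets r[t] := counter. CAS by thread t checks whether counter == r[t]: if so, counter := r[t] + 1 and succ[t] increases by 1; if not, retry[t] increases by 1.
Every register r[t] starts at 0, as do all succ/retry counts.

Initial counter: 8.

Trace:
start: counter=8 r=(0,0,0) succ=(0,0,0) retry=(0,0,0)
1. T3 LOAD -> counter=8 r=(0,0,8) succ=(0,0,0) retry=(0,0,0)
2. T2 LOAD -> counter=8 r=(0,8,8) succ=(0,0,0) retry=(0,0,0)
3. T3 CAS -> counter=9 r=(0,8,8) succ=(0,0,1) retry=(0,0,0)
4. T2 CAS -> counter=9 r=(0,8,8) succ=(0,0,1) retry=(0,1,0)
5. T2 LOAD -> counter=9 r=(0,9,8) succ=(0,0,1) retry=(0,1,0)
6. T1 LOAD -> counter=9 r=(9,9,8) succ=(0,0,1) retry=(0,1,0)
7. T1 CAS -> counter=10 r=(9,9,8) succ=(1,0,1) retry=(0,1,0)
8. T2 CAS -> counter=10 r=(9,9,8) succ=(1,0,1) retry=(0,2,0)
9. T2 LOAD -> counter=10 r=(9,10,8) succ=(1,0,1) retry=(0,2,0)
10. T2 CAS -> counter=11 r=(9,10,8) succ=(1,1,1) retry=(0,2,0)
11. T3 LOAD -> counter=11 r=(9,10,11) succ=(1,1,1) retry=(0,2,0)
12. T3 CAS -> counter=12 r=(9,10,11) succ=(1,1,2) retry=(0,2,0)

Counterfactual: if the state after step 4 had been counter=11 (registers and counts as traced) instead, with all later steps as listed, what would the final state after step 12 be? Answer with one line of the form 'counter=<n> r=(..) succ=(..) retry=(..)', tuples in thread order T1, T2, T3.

state after step 4 := counter=11 r=(0,8,8) succ=(0,0,1) retry=(0,1,0)
5. T2 LOAD -> counter=11 r=(0,11,8) succ=(0,0,1) retry=(0,1,0)
6. T1 LOAD -> counter=11 r=(11,11,8) succ=(0,0,1) retry=(0,1,0)
7. T1 CAS -> counter=12 r=(11,11,8) succ=(1,0,1) retry=(0,1,0)
8. T2 CAS -> counter=12 r=(11,11,8) succ=(1,0,1) retry=(0,2,0)
9. T2 LOAD -> counter=12 r=(11,12,8) succ=(1,0,1) retry=(0,2,0)
10. T2 CAS -> counter=13 r=(11,12,8) succ=(1,1,1) retry=(0,2,0)
11. T3 LOAD -> counter=13 r=(11,12,13) succ=(1,1,1) retry=(0,2,0)
12. T3 CAS -> counter=14 r=(11,12,13) succ=(1,1,2) retry=(0,2,0)

counter=14 r=(11,12,13) succ=(1,1,2) retry=(0,2,0)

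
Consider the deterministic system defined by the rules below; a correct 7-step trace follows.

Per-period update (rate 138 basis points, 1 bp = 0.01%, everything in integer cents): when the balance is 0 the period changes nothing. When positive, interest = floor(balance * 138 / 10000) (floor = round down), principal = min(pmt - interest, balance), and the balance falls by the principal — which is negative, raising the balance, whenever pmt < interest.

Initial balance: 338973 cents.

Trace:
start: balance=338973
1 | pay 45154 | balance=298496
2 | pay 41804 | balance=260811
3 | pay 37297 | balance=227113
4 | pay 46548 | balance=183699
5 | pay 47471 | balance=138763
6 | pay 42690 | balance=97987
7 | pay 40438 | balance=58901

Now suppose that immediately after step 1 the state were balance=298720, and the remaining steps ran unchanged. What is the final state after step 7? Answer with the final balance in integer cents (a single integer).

state after step 1 := balance=298720
2 | pay 41804 | balance=261038
3 | pay 37297 | balance=227343
4 | pay 46548 | balance=183932
5 | pay 47471 | balance=138999
6 | pay 42690 | balance=98227
7 | pay 40438 | balance=59144

59144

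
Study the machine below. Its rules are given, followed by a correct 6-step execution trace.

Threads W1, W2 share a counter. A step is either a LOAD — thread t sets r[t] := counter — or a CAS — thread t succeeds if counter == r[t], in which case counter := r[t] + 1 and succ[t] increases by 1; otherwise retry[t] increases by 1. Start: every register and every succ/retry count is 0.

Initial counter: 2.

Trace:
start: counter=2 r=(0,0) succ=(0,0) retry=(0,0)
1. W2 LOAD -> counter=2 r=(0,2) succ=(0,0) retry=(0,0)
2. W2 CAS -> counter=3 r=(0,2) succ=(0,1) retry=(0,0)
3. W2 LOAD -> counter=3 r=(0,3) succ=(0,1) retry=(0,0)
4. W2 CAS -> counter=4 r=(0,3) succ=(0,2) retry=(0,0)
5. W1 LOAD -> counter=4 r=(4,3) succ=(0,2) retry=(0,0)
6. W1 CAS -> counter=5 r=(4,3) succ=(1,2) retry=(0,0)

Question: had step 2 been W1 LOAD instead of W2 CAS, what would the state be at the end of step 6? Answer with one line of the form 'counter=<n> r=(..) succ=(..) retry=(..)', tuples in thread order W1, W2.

counter=4 r=(3,2) succ=(1,1) retry=(0,0)

(re-executing from step 2 with the substitution; state before step 2: counter=2 r=(0,2) succ=(0,0) retry=(0,0))
2. W1 LOAD -> counter=2 r=(2,2) succ=(0,0) retry=(0,0)
3. W2 LOAD -> counter=2 r=(2,2) succ=(0,0) retry=(0,0)
4. W2 CAS -> counter=3 r=(2,2) succ=(0,1) retry=(0,0)
5. W1 LOAD -> counter=3 r=(3,2) succ=(0,1) retry=(0,0)
6. W1 CAS -> counter=4 r=(3,2) succ=(1,1) retry=(0,0)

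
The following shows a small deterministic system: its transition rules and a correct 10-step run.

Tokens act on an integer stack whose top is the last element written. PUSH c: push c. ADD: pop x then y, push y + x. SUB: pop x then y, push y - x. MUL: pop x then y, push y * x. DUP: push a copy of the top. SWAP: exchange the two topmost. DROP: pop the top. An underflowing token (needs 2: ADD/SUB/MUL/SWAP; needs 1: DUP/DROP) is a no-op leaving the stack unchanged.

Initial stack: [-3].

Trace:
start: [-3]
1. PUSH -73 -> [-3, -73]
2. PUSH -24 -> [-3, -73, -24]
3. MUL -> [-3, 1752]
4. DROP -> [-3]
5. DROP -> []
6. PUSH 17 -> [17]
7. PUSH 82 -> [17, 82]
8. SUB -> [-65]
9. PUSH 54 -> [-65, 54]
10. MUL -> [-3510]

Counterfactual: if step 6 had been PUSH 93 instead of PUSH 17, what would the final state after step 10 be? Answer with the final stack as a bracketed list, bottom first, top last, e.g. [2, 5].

[594]

(re-executing from step 6 with the substitution; state before step 6: [])
6. PUSH 93 -> [93]
7. PUSH 82 -> [93, 82]
8. SUB -> [11]
9. PUSH 54 -> [11, 54]
10. MUL -> [594]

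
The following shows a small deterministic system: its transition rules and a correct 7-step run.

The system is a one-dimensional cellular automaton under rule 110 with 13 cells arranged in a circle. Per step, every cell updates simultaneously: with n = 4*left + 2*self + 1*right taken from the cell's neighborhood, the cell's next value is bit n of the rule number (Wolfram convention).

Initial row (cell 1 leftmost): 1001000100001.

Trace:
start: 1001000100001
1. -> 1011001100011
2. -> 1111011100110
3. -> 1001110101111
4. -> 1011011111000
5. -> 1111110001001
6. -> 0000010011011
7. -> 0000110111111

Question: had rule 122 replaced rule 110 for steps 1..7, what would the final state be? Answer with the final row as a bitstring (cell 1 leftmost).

(re-executing steps 1..7 under rule 122; state before step 1: 1001000100001)
1. -> 1110101010011
2. -> 0011010101110
3. -> 0111101011011
4. -> 1100110111111
5. -> 0111111100000
6. -> 1100000110000
7. -> 1110001111001

1110001111001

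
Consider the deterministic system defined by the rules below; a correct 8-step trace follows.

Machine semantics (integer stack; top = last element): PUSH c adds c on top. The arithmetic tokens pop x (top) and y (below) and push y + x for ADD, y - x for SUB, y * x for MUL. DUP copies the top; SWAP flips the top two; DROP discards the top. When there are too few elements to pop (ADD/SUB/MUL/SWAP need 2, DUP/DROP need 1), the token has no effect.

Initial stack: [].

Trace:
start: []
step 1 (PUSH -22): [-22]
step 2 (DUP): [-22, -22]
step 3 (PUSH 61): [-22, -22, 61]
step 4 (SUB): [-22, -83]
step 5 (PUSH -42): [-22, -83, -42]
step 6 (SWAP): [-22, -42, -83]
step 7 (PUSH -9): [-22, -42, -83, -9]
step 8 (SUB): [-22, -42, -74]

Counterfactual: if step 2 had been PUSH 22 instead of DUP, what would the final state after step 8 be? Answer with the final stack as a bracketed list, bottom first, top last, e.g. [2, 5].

(re-executing from step 2 with the substitution; state before step 2: [-22])
step 2 (PUSH 22): [-22, 22]
step 3 (PUSH 61): [-22, 22, 61]
step 4 (SUB): [-22, -39]
step 5 (PUSH -42): [-22, -39, -42]
step 6 (SWAP): [-22, -42, -39]
step 7 (PUSH -9): [-22, -42, -39, -9]
step 8 (SUB): [-22, -42, -30]

[-22, -42, -30]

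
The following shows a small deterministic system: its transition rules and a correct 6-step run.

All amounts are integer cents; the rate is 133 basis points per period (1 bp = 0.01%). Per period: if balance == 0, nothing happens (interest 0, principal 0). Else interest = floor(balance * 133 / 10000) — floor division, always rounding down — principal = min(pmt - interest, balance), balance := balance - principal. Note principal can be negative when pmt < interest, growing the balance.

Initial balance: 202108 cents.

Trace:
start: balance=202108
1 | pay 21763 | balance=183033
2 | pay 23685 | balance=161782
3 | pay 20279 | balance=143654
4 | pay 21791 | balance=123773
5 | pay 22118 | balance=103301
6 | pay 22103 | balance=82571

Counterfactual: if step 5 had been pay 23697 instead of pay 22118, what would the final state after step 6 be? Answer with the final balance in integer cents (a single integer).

(re-executing from step 5 with the substitution; state before step 5: balance=123773)
5 | pay 23697 | balance=101722
6 | pay 22103 | balance=80971

80971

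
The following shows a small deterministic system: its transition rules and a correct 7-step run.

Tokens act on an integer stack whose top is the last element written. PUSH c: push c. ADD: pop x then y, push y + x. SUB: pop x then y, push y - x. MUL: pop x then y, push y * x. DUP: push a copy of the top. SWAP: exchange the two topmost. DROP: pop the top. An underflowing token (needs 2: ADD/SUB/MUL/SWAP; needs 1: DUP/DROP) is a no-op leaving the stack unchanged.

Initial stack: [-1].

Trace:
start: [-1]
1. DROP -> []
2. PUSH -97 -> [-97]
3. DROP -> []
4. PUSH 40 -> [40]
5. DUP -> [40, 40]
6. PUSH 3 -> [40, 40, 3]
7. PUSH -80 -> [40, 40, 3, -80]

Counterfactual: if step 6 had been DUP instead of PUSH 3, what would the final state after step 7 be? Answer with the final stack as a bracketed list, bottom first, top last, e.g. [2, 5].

[40, 40, 40, -80]

(re-executing from step 6 with the substitution; state before step 6: [40, 40])
6. DUP -> [40, 40, 40]
7. PUSH -80 -> [40, 40, 40, -80]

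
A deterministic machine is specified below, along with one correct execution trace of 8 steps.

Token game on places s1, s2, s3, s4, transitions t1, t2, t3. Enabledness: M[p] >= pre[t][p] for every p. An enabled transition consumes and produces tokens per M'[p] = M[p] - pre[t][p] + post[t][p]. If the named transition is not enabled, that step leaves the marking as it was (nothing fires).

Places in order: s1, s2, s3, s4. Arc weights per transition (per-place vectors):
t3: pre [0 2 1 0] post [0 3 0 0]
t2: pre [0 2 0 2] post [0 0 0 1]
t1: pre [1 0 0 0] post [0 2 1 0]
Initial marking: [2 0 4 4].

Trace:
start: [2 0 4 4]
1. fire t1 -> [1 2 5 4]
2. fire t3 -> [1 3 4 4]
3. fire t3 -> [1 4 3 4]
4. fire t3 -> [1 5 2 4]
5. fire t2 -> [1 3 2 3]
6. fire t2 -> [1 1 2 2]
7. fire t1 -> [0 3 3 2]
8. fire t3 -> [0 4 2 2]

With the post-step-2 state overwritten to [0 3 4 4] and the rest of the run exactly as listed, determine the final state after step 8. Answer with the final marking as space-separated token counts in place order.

0 1 2 2

state after step 2 := [0 3 4 4]
3. fire t3 -> [0 4 3 4]
4. fire t3 -> [0 5 2 4]
5. fire t2 -> [0 3 2 3]
6. fire t2 -> [0 1 2 2]
7. fire t1 -> [0 1 2 2]
8. fire t3 -> [0 1 2 2]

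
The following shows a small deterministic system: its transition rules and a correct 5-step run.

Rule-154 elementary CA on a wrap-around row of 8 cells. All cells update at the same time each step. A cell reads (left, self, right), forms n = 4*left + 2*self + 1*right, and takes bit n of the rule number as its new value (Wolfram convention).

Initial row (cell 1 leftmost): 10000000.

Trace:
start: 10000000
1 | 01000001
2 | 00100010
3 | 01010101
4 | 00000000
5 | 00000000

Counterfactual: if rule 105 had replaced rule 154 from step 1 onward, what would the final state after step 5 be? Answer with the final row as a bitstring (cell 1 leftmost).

(re-executing steps 1..5 under rule 105; state before step 1: 10000000)
1 | 00111110
2 | 10100010
3 | 01001001
4 | 10000000
5 | 00111110

00111110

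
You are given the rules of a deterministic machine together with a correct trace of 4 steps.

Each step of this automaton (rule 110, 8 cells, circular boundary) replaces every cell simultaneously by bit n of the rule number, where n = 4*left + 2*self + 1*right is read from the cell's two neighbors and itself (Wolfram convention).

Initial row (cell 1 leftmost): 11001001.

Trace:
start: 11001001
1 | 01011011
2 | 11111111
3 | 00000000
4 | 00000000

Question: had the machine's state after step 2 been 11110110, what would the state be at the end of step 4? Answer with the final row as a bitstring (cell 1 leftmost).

10110000

state after step 2 := 11110110
3 | 10011111
4 | 10110000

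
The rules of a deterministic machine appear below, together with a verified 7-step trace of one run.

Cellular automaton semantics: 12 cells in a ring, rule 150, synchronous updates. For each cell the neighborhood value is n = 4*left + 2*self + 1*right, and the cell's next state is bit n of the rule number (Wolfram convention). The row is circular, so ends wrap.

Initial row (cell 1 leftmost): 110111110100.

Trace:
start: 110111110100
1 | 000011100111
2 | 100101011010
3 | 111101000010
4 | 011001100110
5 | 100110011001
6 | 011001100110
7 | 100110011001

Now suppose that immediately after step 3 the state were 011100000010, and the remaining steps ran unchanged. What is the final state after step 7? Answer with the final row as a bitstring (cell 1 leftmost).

010101010101

state after step 3 := 011100000010
4 | 101010000111
5 | 001011001011
6 | 111000111000
7 | 010101010101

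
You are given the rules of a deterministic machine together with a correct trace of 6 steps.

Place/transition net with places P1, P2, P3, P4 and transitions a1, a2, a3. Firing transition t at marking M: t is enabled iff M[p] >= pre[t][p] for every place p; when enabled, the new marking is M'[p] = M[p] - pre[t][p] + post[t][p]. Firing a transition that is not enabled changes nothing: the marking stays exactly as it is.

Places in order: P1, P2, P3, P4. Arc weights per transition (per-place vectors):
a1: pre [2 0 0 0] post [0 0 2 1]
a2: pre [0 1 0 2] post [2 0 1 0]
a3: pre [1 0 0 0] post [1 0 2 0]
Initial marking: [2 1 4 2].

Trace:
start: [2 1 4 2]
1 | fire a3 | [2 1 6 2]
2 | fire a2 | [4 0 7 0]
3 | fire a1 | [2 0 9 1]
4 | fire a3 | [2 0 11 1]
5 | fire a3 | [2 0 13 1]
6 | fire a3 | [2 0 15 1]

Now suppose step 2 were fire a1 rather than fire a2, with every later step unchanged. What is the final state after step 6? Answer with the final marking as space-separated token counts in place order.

(re-executing from step 2 with the substitution; state before step 2: [2 1 6 2])
2 | fire a1 | [0 1 8 3]
3 | fire a1 | [0 1 8 3]
4 | fire a3 | [0 1 8 3]
5 | fire a3 | [0 1 8 3]
6 | fire a3 | [0 1 8 3]

0 1 8 3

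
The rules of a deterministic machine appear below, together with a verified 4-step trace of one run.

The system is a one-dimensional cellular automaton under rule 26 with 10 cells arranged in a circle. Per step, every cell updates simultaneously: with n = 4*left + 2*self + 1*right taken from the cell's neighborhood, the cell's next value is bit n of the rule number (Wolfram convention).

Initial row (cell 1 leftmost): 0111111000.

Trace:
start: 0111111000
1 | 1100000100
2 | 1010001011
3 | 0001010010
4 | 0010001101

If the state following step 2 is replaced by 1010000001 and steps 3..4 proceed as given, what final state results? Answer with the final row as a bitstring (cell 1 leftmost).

1010100110

state after step 2 := 1010000001
3 | 0001000011
4 | 1010100110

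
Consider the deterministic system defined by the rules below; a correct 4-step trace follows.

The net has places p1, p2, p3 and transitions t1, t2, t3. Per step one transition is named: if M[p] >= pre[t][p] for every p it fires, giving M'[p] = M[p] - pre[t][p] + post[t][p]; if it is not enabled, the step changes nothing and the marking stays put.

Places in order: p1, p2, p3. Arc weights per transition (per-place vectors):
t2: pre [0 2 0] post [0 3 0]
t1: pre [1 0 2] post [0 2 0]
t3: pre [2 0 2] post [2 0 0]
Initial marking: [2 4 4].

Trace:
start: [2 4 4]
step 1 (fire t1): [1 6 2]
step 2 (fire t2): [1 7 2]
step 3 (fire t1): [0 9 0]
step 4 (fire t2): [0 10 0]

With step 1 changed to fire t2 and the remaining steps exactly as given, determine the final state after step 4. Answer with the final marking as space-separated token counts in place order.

(re-executing from step 1 with the substitution; state before step 1: [2 4 4])
step 1 (fire t2): [2 5 4]
step 2 (fire t2): [2 6 4]
step 3 (fire t1): [1 8 2]
step 4 (fire t2): [1 9 2]

1 9 2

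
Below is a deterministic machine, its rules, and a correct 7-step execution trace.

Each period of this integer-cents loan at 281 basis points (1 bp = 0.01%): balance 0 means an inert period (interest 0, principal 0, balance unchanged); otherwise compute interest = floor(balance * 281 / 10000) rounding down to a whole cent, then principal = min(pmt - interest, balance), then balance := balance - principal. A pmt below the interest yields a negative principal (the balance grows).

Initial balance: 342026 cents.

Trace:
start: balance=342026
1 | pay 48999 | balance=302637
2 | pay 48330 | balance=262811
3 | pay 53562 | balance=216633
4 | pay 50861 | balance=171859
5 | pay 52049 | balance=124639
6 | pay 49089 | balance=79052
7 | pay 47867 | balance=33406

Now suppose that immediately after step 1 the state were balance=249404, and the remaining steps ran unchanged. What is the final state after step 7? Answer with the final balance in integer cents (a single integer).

0

state after step 1 := balance=249404
2 | pay 48330 | balance=208082
3 | pay 53562 | balance=160367
4 | pay 50861 | balance=114012
5 | pay 52049 | balance=65166
6 | pay 49089 | balance=17908
7 | pay 47867 | balance=0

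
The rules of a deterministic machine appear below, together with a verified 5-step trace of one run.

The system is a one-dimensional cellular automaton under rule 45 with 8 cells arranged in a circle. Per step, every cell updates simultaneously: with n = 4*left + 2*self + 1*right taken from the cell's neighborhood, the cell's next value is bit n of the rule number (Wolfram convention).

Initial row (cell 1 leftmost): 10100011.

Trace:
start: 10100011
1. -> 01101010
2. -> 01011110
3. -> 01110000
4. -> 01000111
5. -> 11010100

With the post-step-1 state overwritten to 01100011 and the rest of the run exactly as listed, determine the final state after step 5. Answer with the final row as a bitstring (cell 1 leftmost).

10111011

state after step 1 := 01100011
2. -> 11001010
3. -> 10001111
4. -> 00101000
5. -> 10111011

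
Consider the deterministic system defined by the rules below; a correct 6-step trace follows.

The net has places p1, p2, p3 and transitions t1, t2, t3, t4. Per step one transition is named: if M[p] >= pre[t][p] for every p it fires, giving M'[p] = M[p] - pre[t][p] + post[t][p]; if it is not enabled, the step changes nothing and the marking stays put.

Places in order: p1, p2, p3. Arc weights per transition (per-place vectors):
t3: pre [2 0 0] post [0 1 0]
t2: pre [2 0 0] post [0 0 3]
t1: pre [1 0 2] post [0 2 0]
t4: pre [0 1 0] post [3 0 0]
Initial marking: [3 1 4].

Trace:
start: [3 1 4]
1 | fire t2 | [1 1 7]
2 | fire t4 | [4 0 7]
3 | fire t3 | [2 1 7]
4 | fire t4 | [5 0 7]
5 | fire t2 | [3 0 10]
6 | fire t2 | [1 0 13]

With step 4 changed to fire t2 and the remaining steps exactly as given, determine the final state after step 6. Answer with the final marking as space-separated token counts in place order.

(re-executing from step 4 with the substitution; state before step 4: [2 1 7])
4 | fire t2 | [0 1 10]
5 | fire t2 | [0 1 10]
6 | fire t2 | [0 1 10]

0 1 10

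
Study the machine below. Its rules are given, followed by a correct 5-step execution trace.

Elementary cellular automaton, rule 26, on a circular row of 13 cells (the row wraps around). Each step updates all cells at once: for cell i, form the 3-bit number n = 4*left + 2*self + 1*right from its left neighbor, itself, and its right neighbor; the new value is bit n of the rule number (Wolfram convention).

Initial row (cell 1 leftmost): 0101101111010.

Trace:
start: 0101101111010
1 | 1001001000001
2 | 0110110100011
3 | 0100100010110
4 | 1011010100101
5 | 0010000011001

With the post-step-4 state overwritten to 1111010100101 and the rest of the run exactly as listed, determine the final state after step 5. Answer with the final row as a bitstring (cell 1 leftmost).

0000000011001

state after step 4 := 1111010100101
5 | 0000000011001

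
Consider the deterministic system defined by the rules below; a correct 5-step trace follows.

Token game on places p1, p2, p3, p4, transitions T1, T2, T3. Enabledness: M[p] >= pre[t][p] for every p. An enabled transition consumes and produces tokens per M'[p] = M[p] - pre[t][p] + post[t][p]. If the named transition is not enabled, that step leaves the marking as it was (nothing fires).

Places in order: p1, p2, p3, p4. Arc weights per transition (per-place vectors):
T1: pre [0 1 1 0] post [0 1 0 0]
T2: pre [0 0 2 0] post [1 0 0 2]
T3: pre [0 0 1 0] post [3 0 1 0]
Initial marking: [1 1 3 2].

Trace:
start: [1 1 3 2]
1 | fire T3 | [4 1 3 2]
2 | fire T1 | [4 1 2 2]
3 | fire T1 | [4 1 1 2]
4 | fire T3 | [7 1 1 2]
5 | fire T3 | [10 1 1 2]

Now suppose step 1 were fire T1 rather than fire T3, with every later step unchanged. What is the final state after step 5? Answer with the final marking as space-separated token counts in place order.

1 1 0 2

(re-executing from step 1 with the substitution; state before step 1: [1 1 3 2])
1 | fire T1 | [1 1 2 2]
2 | fire T1 | [1 1 1 2]
3 | fire T1 | [1 1 0 2]
4 | fire T3 | [1 1 0 2]
5 | fire T3 | [1 1 0 2]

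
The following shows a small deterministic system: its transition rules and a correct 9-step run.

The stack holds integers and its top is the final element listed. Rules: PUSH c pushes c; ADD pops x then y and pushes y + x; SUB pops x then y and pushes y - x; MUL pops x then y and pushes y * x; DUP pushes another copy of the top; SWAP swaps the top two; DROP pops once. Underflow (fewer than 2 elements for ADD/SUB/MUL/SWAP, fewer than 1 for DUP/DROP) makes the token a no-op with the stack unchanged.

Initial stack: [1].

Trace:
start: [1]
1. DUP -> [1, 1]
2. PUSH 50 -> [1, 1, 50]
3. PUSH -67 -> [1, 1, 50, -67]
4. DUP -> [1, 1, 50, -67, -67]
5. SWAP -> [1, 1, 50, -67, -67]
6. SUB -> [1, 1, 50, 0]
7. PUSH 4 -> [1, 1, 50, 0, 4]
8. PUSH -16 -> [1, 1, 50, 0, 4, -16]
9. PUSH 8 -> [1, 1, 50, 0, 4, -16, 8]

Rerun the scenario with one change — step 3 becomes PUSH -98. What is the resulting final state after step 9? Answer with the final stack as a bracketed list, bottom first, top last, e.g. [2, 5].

(re-executing from step 3 with the substitution; state before step 3: [1, 1, 50])
3. PUSH -98 -> [1, 1, 50, -98]
4. DUP -> [1, 1, 50, -98, -98]
5. SWAP -> [1, 1, 50, -98, -98]
6. SUB -> [1, 1, 50, 0]
7. PUSH 4 -> [1, 1, 50, 0, 4]
8. PUSH -16 -> [1, 1, 50, 0, 4, -16]
9. PUSH 8 -> [1, 1, 50, 0, 4, -16, 8]

[1, 1, 50, 0, 4, -16, 8]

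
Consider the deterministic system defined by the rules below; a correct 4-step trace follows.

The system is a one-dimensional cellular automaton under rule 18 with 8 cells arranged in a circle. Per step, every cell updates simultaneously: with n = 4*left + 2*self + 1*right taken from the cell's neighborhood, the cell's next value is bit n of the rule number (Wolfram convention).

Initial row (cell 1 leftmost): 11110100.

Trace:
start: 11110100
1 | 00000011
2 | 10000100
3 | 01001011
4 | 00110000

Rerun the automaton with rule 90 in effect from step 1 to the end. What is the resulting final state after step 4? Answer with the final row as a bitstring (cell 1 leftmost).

(re-executing steps 1..4 under rule 90; state before step 1: 11110100)
1 | 10010011
2 | 11101110
3 | 10101010
4 | 00000000

00000000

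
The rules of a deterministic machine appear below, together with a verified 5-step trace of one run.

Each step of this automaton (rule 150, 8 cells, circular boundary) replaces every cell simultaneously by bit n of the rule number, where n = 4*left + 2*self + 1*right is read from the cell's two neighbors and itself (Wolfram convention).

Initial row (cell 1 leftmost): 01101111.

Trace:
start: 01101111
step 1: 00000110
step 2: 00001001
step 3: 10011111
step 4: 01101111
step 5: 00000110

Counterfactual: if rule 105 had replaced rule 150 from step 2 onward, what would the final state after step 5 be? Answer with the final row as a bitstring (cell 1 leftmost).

00000110

(re-executing steps 2..5 under rule 105; state before step 2: 00000110)
step 2: 11110110
step 3: 10011111
step 4: 10010000
step 5: 00000110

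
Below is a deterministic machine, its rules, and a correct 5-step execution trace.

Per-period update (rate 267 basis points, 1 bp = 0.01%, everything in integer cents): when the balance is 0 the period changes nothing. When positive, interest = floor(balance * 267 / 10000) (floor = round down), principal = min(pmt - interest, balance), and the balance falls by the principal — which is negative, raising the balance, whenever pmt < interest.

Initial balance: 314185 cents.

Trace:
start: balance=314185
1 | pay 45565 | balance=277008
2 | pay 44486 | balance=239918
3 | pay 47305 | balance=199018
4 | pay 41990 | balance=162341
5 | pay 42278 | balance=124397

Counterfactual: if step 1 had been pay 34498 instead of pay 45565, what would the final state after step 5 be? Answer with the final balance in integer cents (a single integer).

136695

(re-executing from step 1 with the substitution; state before step 1: balance=314185)
1 | pay 34498 | balance=288075
2 | pay 44486 | balance=251280
3 | pay 47305 | balance=210684
4 | pay 41990 | balance=174319
5 | pay 42278 | balance=136695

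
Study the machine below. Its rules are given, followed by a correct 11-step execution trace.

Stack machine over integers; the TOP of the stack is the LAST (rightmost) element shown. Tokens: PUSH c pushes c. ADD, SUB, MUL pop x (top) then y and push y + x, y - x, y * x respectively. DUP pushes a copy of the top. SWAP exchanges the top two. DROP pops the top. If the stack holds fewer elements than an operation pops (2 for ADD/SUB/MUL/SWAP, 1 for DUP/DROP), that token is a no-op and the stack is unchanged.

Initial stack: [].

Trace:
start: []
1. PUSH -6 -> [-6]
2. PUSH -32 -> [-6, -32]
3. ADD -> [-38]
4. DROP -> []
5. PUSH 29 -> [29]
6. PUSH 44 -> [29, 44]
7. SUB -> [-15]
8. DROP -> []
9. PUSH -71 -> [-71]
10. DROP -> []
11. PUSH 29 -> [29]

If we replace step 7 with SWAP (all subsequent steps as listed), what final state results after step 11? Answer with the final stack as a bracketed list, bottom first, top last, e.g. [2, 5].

(re-executing from step 7 with the substitution; state before step 7: [29, 44])
7. SWAP -> [44, 29]
8. DROP -> [44]
9. PUSH -71 -> [44, -71]
10. DROP -> [44]
11. PUSH 29 -> [44, 29]

[44, 29]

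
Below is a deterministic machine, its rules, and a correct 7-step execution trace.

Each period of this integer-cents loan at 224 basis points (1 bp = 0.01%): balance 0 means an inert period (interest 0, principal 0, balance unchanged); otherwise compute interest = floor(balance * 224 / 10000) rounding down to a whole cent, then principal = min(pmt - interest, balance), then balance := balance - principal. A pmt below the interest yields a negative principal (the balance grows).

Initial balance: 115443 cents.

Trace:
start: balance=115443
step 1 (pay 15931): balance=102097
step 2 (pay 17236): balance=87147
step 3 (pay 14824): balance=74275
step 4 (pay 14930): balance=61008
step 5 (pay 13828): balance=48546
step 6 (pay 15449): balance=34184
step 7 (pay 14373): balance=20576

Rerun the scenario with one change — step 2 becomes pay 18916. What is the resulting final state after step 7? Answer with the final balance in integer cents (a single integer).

18700

(re-executing from step 2 with the substitution; state before step 2: balance=102097)
step 2 (pay 18916): balance=85467
step 3 (pay 14824): balance=72557
step 4 (pay 14930): balance=59252
step 5 (pay 13828): balance=46751
step 6 (pay 15449): balance=32349
step 7 (pay 14373): balance=18700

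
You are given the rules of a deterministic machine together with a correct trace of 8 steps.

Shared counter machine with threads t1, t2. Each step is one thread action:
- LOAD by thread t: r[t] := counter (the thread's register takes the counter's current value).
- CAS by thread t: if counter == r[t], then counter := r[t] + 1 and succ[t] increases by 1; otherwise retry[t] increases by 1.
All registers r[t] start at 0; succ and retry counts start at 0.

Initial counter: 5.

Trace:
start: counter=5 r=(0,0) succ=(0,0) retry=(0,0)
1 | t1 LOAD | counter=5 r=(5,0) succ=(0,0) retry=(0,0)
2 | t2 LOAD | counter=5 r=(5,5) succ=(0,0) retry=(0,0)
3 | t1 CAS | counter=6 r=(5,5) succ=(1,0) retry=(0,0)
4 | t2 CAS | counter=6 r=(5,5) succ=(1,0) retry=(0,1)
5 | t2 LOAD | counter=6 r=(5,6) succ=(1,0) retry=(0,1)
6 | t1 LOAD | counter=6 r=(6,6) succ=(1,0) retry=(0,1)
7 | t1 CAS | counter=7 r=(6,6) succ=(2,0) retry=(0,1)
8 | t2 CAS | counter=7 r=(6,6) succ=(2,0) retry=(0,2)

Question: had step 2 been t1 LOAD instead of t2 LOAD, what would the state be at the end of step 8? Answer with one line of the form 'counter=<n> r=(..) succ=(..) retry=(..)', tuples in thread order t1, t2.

(re-executing from step 2 with the substitution; state before step 2: counter=5 r=(5,0) succ=(0,0) retry=(0,0))
2 | t1 LOAD | counter=5 r=(5,0) succ=(0,0) retry=(0,0)
3 | t1 CAS | counter=6 r=(5,0) succ=(1,0) retry=(0,0)
4 | t2 CAS | counter=6 r=(5,0) succ=(1,0) retry=(0,1)
5 | t2 LOAD | counter=6 r=(5,6) succ=(1,0) retry=(0,1)
6 | t1 LOAD | counter=6 r=(6,6) succ=(1,0) retry=(0,1)
7 | t1 CAS | counter=7 r=(6,6) succ=(2,0) retry=(0,1)
8 | t2 CAS | counter=7 r=(6,6) succ=(2,0) retry=(0,2)

counter=7 r=(6,6) succ=(2,0) retry=(0,2)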